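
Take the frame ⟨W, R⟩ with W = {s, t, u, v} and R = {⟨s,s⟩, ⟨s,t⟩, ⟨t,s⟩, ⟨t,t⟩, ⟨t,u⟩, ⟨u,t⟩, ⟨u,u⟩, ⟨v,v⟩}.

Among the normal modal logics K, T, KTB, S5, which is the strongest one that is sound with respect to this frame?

Reflexive (axiom T): yes — every world is R-related to itself.
Symmetric (axiom B): yes — every pair in R has its reverse in R.
Euclidean (axiom 5): no — t R s and t R u, but not s R u.
So F validates K, T, KTB; S5 would additionally require R to be Euclidean. The strongest is KTB.

KTB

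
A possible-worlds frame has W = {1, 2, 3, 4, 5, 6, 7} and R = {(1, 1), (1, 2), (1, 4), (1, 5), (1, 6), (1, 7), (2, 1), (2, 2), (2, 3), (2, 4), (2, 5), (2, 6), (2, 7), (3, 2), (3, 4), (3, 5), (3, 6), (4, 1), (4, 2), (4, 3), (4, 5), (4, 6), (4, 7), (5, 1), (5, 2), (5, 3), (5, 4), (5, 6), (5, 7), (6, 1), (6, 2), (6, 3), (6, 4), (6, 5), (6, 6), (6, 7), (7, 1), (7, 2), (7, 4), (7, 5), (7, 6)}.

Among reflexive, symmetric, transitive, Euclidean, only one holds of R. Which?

Reflexive: no — 3 is not related to itself.
Symmetric: yes — every pair in R has its reverse in R.
Transitive: no — 1 R 2 and 2 R 3, but not 1 R 3.
Euclidean: no — 2 R 1 and 2 R 3, but not 1 R 3.
Only symmetric holds.

symmetric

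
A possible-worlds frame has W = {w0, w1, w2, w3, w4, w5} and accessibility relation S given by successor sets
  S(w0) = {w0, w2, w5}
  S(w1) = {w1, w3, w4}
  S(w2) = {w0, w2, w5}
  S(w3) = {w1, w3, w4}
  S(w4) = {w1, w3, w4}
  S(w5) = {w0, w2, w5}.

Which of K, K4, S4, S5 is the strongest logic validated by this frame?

Transitive (axiom 4): yes — every two-step S-path is closed by a direct edge.
Reflexive (axiom T): yes — every world is S-related to itself.
Euclidean (axiom 5): yes — any two successors of a common world are S-related.
So F validates K, K4, S4, S5. The strongest is S5.

S5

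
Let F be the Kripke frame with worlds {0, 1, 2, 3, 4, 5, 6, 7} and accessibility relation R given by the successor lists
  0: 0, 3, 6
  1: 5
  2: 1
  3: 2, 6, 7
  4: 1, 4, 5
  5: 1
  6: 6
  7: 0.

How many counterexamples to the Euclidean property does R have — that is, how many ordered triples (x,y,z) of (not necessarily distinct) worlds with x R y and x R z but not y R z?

Enumerating: (0,3,0), (0,3,3), (0,6,0), (0,6,3), (1,5,5), (2,1,1), (3,2,2), (3,2,6), (3,2,7), (3,6,2), (3,6,7), (3,7,2), … and 7 more.
Total: 19.

19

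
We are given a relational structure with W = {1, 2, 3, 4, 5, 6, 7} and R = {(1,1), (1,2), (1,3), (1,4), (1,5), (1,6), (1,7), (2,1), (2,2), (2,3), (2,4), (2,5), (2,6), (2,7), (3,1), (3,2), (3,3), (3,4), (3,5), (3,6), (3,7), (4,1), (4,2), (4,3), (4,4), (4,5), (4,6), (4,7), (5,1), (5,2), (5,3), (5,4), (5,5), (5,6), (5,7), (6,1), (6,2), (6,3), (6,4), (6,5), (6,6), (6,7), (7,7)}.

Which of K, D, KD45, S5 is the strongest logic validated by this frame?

Serial (axiom D): yes — every world has a successor (e.g. 1 R 1).
Euclidean (axiom 5): no — 1 R 7 and 1 R 2, but not 7 R 2.
Transitive (axiom 4): yes — every two-step R-path is closed by a direct edge.
Reflexive (axiom T): yes — every world is R-related to itself.
So F validates K, D; KD45 would additionally require R to be Euclidean. The strongest is D.

D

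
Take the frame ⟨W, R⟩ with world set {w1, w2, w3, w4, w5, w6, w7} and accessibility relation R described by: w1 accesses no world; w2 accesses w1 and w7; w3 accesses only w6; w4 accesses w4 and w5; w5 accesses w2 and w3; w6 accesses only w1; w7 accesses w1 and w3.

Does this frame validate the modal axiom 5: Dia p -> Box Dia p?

No

The schema 5 characterises exactly the Euclidean frames.
Euclidean: no — w2 R w1 and w2 R w7, but not w1 R w7.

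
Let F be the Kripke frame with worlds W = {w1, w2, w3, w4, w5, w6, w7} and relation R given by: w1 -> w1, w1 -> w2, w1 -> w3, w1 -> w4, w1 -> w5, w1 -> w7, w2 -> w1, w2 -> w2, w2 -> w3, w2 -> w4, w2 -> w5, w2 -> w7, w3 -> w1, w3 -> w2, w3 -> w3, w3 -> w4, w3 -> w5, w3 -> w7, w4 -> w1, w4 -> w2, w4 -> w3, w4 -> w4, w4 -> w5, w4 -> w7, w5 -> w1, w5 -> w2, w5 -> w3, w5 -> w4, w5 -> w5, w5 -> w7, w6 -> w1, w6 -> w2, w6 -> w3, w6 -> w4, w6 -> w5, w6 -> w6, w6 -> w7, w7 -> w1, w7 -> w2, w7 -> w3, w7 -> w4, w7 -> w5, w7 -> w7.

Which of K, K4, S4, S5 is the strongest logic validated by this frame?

Transitive (axiom 4): yes — every two-step R-path is closed by a direct edge.
Reflexive (axiom T): yes — every world is R-related to itself.
Euclidean (axiom 5): no — w6 R w1 and w6 R w6, but not w1 R w6.
So F validates K, K4, S4; S5 would additionally require R to be Euclidean. The strongest is S4.

S4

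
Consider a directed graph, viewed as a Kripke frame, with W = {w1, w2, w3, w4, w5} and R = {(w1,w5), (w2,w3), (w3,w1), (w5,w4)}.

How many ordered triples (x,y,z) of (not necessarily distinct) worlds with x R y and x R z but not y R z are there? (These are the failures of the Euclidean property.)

Enumerating: (w1,w5,w5), (w2,w3,w3), (w3,w1,w1), (w5,w4,w4).

4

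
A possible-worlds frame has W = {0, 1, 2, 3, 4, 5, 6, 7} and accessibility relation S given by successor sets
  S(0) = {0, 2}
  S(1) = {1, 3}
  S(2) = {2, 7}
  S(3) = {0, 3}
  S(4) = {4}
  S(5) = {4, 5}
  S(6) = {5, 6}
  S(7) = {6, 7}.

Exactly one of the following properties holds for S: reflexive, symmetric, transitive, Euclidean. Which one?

reflexive

Reflexive: yes — every world is S-related to itself.
Symmetric: no — 0 S 2 but not 2 S 0.
Transitive: no — 0 S 2 and 2 S 7, but not 0 S 7.
Euclidean: no — 0 S 2 and 0 S 0, but not 2 S 0.
Only reflexive holds.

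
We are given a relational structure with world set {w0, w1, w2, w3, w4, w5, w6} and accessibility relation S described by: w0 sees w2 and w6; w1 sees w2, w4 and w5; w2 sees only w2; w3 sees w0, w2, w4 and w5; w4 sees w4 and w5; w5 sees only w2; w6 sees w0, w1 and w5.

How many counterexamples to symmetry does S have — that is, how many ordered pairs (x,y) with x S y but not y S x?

Enumerating: (w0,w2), (w1,w2), (w1,w4), (w1,w5), (w3,w0), (w3,w2), (w3,w4), (w3,w5), (w4,w5), (w5,w2), (w6,w1), (w6,w5).

12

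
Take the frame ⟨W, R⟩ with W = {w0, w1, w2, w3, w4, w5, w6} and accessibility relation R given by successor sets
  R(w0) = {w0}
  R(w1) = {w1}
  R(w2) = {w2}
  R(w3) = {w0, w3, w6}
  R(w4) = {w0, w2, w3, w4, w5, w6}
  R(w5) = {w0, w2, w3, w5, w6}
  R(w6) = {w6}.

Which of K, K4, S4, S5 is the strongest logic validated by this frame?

S4

Transitive (axiom 4): yes — every two-step R-path is closed by a direct edge.
Reflexive (axiom T): yes — every world is R-related to itself.
Euclidean (axiom 5): no — w3 R w0 and w3 R w6, but not w0 R w6.
So F validates K, K4, S4; S5 would additionally require R to be Euclidean. The strongest is S4.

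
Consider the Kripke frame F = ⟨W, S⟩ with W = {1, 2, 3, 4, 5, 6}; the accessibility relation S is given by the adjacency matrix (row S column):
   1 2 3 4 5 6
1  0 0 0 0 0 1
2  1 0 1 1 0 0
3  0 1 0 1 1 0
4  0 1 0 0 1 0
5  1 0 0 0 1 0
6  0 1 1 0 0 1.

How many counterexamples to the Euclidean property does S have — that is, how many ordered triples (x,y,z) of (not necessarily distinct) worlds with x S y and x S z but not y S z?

22

Enumerating: (2,1,1), (2,1,3), (2,1,4), (2,3,1), (2,3,3), (2,4,1), (2,4,3), (2,4,4), (3,2,2), (3,2,5), (3,4,4), (3,5,2), … and 10 more.
Total: 22.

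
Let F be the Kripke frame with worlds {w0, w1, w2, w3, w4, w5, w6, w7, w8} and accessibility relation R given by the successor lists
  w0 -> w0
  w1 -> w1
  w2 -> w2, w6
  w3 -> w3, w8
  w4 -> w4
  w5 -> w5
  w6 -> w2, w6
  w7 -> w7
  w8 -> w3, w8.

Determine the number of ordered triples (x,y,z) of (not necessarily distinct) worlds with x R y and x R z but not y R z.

R is Euclidean; there are no such tuples.

0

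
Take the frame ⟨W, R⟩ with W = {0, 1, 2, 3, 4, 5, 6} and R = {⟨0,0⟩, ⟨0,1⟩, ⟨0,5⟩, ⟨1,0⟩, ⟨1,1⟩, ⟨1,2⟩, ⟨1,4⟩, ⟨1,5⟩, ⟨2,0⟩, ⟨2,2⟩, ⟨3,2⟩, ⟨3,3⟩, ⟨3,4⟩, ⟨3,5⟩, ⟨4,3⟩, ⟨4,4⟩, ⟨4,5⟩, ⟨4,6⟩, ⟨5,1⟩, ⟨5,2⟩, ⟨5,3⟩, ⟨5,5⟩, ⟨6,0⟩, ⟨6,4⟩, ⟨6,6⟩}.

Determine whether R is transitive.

No

Transitive: no — 0 R 1 and 1 R 2, but not 0 R 2.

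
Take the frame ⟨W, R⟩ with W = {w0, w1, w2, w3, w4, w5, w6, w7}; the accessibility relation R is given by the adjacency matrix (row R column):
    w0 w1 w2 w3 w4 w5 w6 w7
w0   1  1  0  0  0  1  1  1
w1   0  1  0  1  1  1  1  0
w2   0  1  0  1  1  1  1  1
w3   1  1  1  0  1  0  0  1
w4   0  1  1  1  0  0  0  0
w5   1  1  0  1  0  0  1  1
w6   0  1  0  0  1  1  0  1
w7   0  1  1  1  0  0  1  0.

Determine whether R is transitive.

Transitive: no — w0 R w1 and w1 R w3, but not w0 R w3.

No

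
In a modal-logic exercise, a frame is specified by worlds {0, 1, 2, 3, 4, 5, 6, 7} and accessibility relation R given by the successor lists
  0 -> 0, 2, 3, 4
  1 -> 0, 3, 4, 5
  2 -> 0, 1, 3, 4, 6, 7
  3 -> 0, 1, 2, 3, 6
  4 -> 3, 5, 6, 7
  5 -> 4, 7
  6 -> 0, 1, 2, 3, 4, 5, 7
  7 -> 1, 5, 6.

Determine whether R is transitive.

Transitive: no — 0 R 2 and 2 R 1, but not 0 R 1.

No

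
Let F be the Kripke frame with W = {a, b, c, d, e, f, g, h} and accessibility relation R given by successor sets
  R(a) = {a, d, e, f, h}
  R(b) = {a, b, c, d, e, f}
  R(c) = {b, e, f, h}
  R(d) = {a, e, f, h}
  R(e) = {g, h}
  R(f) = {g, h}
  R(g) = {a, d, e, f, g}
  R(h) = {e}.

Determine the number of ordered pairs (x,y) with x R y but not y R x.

16

Enumerating: (a,e), (a,f), (a,h), (b,a), (b,d), (b,e), (b,f), (c,e), (c,f), (c,h), (d,e), (d,f), (d,h), (f,h), (g,a), (g,d).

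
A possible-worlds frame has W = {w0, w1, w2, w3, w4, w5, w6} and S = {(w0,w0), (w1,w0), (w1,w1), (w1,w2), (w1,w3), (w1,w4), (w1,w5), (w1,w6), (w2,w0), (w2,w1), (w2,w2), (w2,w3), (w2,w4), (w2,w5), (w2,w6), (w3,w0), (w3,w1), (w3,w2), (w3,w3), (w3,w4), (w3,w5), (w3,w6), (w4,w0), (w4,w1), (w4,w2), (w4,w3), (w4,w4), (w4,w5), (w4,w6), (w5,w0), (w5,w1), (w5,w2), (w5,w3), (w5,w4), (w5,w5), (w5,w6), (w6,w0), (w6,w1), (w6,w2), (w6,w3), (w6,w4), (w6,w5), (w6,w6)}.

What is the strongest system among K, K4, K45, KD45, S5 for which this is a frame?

K4

Transitive (axiom 4): yes — every two-step S-path is closed by a direct edge.
Euclidean (axiom 5): no — w1 S w0 and w1 S w2, but not w0 S w2.
Serial (axiom D): yes — every world has a successor (e.g. w0 S w0).
Reflexive (axiom T): yes — every world is S-related to itself.
So F validates K, K4; K45 would additionally require S to be Euclidean. The strongest is K4.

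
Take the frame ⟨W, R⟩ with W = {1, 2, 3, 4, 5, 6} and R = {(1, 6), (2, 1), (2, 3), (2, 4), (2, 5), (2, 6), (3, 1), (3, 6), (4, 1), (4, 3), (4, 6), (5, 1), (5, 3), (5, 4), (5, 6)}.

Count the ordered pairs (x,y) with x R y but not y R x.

15

Enumerating: (1,6), (2,1), (2,3), (2,4), (2,5), (2,6), (3,1), (3,6), (4,1), (4,3), (4,6), (5,1), (5,3), (5,4), (5,6).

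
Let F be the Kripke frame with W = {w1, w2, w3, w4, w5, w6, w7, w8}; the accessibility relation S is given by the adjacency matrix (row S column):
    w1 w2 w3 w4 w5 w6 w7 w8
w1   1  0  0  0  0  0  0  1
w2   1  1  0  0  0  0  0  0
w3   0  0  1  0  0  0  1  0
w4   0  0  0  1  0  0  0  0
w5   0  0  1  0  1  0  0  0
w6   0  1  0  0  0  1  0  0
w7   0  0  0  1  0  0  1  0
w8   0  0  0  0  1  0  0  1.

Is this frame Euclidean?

No

Euclidean: no — w1 S w8 and w1 S w1, but not w8 S w1.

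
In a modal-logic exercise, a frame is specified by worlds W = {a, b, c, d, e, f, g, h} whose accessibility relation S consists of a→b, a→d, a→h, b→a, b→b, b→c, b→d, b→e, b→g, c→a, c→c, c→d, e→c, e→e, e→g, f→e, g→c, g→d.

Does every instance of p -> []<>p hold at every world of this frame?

Axiom B corresponds to the accessibility relation being symmetric.
Symmetric: no — a S d but not d S a.

No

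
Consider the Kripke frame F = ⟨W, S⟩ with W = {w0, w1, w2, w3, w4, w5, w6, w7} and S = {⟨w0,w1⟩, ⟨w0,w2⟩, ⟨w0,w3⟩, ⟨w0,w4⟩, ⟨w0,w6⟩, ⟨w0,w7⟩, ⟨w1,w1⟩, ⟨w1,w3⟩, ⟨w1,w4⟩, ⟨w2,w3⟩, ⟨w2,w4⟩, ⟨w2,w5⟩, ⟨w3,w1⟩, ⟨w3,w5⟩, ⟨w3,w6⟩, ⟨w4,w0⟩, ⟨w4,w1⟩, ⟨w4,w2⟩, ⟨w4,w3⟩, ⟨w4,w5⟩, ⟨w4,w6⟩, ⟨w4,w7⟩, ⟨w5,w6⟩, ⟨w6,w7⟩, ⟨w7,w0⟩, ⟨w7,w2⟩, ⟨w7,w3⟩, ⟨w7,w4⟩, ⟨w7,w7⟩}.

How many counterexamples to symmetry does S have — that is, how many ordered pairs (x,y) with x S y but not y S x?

Enumerating: (w0,w1), (w0,w2), (w0,w3), (w0,w6), (w2,w3), (w2,w5), (w3,w5), (w3,w6), (w4,w3), (w4,w5), (w4,w6), (w5,w6), (w6,w7), (w7,w2), (w7,w3).

15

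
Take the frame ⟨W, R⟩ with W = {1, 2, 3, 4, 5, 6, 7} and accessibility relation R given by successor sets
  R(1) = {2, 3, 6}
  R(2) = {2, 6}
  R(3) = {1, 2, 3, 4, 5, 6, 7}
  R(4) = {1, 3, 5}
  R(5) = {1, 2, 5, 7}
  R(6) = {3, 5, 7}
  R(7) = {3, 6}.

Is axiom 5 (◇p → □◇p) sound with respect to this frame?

No

Axiom 5 corresponds to the accessibility relation being Euclidean.
Euclidean: no — 1 R 2 and 1 R 3, but not 2 R 3.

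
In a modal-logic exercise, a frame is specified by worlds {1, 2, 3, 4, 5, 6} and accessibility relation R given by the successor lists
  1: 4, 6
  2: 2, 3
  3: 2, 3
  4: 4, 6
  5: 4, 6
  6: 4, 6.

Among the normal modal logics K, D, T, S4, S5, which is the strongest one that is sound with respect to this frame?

Serial (axiom D): yes — every world has a successor (e.g. 1 R 4).
Reflexive (axiom T): no — 1 is not related to itself.
Transitive (axiom 4): yes — every two-step R-path is closed by a direct edge.
Euclidean (axiom 5): yes — any two successors of a common world are R-related.
So F validates K, D; T would additionally require R to be reflexive. The strongest is D.

D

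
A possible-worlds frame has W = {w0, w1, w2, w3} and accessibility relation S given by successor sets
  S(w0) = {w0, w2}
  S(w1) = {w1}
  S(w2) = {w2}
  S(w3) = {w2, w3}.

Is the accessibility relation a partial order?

Yes

Reflexive: yes — every world is S-related to itself.
Transitive: yes — every two-step S-path is closed by a direct edge.
Antisymmetric: yes — no distinct pair is related both ways.
So S is a partial order.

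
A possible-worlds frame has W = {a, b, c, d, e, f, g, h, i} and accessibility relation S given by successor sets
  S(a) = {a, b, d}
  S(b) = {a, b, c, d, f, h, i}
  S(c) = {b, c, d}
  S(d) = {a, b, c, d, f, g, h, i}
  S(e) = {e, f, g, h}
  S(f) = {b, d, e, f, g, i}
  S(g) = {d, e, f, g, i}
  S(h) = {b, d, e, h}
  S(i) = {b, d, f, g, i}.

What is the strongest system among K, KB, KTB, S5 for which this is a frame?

KTB

Symmetric (axiom B): yes — every pair in S has its reverse in S.
Reflexive (axiom T): yes — every world is S-related to itself.
Euclidean (axiom 5): no — b S a and b S c, but not a S c.
So F validates K, KB, KTB; S5 would additionally require S to be Euclidean. The strongest is KTB.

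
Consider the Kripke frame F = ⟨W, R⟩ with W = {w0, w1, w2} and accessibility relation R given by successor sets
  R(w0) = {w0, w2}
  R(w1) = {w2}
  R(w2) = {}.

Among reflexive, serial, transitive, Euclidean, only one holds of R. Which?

Reflexive: no — w1 is not related to itself.
Serial: no — w2 has no R-successor.
Transitive: yes — every two-step R-path is closed by a direct edge.
Euclidean: no — w0 R w2 and w0 R w0, but not w2 R w0.
Only transitive holds.

transitive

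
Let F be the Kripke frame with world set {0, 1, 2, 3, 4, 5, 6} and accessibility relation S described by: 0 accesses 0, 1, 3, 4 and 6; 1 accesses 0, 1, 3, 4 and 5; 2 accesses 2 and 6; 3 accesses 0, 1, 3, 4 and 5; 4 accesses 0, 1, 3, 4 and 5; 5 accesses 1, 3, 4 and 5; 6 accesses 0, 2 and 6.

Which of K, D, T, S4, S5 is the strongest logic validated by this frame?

Serial (axiom D): yes — every world has a successor (e.g. 0 S 0).
Reflexive (axiom T): yes — every world is S-related to itself.
Transitive (axiom 4): no — 0 S 1 and 1 S 5, but not 0 S 5.
Euclidean (axiom 5): no — 0 S 1 and 0 S 6, but not 1 S 6.
So F validates K, D, T; S4 would additionally require S to be transitive. The strongest is T.

T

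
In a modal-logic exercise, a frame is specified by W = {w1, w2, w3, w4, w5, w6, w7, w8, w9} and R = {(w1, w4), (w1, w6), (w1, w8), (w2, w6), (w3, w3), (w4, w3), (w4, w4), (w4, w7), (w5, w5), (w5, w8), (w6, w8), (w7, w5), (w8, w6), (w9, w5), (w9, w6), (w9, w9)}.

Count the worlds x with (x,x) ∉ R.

Enumerating: w1, w2, w6, w7, w8.

5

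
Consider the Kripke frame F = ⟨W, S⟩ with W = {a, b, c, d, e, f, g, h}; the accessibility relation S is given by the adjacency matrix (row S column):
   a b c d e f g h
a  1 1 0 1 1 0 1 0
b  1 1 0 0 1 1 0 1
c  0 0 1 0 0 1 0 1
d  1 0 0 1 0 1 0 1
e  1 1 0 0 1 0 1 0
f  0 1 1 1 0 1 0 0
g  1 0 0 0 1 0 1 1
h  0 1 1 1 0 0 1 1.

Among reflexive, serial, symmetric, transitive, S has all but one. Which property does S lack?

Reflexive: yes — every world is S-related to itself.
Serial: yes — every world has a successor (e.g. a S a).
Symmetric: yes — every pair in S has its reverse in S.
Transitive: no — a S b and b S f, but not a S f.
Only transitive fails.

transitive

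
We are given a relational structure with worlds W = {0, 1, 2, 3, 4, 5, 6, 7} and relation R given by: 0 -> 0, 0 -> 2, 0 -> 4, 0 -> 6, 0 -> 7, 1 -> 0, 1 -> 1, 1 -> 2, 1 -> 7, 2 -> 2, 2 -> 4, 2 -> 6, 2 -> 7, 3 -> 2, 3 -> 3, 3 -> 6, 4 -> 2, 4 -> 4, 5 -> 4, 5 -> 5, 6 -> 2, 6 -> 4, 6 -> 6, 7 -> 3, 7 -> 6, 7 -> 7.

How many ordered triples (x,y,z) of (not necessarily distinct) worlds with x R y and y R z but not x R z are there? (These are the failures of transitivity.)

18

Enumerating: (0,7,3), (1,0,4), (1,0,6), (1,2,4), (1,2,6), (1,7,3), (1,7,6), (2,7,3), (3,2,4), (3,2,7), (3,6,4), (4,2,6), (4,2,7), (5,4,2), (6,2,7), (7,3,2), (7,6,2), (7,6,4).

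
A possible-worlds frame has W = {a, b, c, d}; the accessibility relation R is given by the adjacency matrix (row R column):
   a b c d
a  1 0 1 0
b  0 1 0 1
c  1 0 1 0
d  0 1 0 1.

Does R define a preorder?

Reflexive: yes — every world is R-related to itself.
Transitive: yes — every two-step R-path is closed by a direct edge.
So R is a preorder.

Yes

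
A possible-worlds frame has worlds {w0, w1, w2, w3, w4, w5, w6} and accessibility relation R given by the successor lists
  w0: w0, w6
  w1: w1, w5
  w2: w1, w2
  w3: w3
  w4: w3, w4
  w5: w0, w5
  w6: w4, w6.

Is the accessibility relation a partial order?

Reflexive: yes — every world is R-related to itself.
Transitive: no — w0 R w6 and w6 R w4, but not w0 R w4.
Antisymmetric: yes — no distinct pair is related both ways.
So R is not a partial order.

No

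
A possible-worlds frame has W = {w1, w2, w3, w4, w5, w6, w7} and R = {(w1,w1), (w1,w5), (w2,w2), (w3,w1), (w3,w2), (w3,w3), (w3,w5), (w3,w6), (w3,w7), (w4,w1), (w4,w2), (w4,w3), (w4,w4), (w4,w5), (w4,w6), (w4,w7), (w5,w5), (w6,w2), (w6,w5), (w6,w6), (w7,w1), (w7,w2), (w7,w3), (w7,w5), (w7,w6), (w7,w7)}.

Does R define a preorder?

Yes

Reflexive: yes — every world is R-related to itself.
Transitive: yes — every two-step R-path is closed by a direct edge.
So R is a preorder.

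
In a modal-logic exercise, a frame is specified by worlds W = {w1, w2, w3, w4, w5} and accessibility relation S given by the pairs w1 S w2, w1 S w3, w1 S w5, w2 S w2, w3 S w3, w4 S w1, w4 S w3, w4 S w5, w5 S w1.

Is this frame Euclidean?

No

Euclidean: no — w1 S w2 and w1 S w3, but not w2 S w3.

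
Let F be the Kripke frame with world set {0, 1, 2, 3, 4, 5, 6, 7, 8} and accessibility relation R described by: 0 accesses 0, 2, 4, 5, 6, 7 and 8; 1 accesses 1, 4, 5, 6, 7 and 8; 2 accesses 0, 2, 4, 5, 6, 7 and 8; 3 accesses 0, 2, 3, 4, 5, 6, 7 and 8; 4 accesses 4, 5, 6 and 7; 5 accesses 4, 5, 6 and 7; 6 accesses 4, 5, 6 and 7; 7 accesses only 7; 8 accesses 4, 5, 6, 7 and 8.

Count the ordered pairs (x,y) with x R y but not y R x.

29

Enumerating: (0,4), (0,5), (0,6), (0,7), (0,8), (1,4), (1,5), (1,6), (1,7), (1,8), (2,4), (2,5), … and 17 more.
Total: 29.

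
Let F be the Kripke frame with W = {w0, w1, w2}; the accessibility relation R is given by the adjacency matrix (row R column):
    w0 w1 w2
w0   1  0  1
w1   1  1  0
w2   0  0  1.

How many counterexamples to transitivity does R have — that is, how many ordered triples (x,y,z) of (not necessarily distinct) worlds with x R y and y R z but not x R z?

Enumerating: (w1,w0,w2).

1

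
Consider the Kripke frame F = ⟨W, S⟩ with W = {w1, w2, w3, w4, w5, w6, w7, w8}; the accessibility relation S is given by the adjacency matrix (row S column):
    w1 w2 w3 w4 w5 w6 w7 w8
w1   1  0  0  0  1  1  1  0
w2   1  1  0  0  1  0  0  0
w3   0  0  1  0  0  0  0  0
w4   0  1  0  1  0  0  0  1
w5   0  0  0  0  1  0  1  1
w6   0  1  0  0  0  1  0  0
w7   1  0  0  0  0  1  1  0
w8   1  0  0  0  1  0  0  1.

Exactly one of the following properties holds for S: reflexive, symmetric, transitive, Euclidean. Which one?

Reflexive: yes — every world is S-related to itself.
Symmetric: no — w1 S w5 but not w5 S w1.
Transitive: no — w1 S w5 and w5 S w8, but not w1 S w8.
Euclidean: no — w1 S w5 and w1 S w6, but not w5 S w6.
Only reflexive holds.

reflexive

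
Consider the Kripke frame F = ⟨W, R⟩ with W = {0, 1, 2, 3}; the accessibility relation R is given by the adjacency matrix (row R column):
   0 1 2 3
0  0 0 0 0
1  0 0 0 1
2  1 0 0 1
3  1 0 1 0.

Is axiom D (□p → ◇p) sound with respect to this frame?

No

The schema D characterises exactly the serial frames.
Serial: no — 0 has no R-successor.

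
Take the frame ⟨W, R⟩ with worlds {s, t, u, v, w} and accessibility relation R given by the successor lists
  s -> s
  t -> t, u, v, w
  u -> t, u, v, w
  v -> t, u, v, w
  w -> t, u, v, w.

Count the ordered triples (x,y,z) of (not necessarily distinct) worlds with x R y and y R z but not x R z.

R is transitive; there are no such tuples.

0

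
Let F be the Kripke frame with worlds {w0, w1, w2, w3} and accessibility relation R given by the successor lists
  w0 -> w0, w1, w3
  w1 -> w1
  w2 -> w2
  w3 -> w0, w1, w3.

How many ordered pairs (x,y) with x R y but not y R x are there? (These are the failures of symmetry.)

2

Enumerating: (w0,w1), (w3,w1).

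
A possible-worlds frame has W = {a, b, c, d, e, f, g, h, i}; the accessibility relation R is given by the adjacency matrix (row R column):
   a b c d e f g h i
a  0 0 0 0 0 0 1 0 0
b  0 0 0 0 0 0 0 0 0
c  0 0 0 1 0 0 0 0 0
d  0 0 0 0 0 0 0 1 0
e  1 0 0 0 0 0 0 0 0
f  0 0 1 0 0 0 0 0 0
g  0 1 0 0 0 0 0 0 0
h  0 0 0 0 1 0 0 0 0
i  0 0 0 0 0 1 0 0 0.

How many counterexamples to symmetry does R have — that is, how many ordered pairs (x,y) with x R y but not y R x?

Enumerating: (a,g), (c,d), (d,h), (e,a), (f,c), (g,b), (h,e), (i,f).

8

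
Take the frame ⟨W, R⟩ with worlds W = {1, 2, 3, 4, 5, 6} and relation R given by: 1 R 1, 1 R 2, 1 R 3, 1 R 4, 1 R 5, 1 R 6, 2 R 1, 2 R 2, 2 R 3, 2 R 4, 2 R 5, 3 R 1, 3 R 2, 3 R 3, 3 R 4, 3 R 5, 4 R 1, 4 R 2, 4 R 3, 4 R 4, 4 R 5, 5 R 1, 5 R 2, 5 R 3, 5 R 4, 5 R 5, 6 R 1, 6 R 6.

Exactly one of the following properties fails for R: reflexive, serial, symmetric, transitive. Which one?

Reflexive: yes — every world is R-related to itself.
Serial: yes — every world has a successor (e.g. 1 R 1).
Symmetric: yes — every pair in R has its reverse in R.
Transitive: no — 2 R 1 and 1 R 6, but not 2 R 6.
Only transitive fails.

transitive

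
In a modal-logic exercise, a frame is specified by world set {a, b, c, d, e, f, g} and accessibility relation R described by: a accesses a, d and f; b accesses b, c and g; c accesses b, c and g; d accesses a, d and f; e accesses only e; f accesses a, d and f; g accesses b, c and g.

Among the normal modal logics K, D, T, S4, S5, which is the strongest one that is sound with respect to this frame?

S5

Serial (axiom D): yes — every world has a successor (e.g. a R a).
Reflexive (axiom T): yes — every world is R-related to itself.
Transitive (axiom 4): yes — every two-step R-path is closed by a direct edge.
Euclidean (axiom 5): yes — any two successors of a common world are R-related.
So F validates K, D, T, S4, S5. The strongest is S5.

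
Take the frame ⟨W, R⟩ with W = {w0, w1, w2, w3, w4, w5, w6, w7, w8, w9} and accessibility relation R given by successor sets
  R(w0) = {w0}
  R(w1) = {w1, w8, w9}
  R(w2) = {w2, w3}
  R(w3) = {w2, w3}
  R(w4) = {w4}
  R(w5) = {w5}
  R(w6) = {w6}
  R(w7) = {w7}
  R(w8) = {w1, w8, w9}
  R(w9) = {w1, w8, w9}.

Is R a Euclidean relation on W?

Yes

Euclidean: yes — any two successors of a common world are R-related.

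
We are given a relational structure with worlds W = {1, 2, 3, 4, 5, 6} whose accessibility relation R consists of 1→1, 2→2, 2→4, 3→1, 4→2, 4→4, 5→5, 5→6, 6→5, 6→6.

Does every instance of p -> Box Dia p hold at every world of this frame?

The schema B characterises exactly the symmetric frames.
Symmetric: no — 3 R 1 but not 1 R 3.

No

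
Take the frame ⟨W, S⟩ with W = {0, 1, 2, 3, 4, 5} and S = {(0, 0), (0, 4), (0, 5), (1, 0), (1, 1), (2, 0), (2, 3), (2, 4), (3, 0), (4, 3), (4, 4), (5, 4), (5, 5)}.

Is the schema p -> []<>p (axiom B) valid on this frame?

No

The schema B characterises exactly the symmetric frames.
Symmetric: no — 0 S 4 but not 4 S 0.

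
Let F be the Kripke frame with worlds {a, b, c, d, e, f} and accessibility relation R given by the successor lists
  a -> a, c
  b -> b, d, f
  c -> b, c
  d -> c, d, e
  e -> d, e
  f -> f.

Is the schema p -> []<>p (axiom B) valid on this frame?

The schema B characterises exactly the symmetric frames.
Symmetric: no — a R c but not c R a.

No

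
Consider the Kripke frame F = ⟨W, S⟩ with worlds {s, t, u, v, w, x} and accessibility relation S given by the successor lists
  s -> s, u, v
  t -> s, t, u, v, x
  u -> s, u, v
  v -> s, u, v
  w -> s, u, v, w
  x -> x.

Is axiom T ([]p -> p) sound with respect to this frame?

Yes

By correspondence theory, T is valid on a frame iff S is reflexive.
Reflexive: yes — every world is S-related to itself.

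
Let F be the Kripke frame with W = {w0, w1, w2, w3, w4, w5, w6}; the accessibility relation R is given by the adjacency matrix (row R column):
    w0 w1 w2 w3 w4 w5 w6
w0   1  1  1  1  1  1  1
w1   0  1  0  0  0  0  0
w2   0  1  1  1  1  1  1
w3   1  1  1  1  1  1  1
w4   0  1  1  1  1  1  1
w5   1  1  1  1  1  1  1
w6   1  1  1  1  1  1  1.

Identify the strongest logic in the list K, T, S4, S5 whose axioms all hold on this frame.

T

Reflexive (axiom T): yes — every world is R-related to itself.
Transitive (axiom 4): no — w2 R w3 and w3 R w0, but not w2 R w0.
Euclidean (axiom 5): no — w0 R w1 and w0 R w2, but not w1 R w2.
So F validates K, T; S4 would additionally require R to be transitive. The strongest is T.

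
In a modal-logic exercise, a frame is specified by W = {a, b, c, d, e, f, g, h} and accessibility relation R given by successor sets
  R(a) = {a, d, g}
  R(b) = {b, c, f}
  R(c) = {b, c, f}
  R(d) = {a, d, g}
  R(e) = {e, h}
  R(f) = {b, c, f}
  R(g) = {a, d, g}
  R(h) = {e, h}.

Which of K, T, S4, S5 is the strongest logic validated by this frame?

Reflexive (axiom T): yes — every world is R-related to itself.
Transitive (axiom 4): yes — every two-step R-path is closed by a direct edge.
Euclidean (axiom 5): yes — any two successors of a common world are R-related.
So F validates K, T, S4, S5. The strongest is S5.

S5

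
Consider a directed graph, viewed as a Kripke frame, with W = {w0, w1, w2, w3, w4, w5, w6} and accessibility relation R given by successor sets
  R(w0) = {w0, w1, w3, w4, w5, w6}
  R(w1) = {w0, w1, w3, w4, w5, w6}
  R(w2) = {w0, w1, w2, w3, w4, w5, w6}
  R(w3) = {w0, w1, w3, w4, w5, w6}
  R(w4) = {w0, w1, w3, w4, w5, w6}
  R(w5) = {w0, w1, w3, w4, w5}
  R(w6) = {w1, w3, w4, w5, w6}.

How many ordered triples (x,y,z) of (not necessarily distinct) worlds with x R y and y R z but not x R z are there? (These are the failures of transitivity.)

8

Enumerating: (w5,w0,w6), (w5,w1,w6), (w5,w3,w6), (w5,w4,w6), (w6,w1,w0), (w6,w3,w0), (w6,w4,w0), (w6,w5,w0).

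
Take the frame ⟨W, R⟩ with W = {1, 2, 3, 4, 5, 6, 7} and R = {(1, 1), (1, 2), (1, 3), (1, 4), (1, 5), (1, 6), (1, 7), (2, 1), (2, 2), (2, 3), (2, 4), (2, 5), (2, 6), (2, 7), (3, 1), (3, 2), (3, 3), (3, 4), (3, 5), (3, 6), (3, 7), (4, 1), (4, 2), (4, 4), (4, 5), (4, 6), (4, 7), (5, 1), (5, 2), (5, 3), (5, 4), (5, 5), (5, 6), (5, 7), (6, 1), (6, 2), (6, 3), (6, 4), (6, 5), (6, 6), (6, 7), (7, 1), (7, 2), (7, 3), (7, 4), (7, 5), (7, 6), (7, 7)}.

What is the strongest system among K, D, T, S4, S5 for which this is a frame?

T

Serial (axiom D): yes — every world has a successor (e.g. 1 R 1).
Reflexive (axiom T): yes — every world is R-related to itself.
Transitive (axiom 4): no — 4 R 1 and 1 R 3, but not 4 R 3.
Euclidean (axiom 5): no — 1 R 4 and 1 R 3, but not 4 R 3.
So F validates K, D, T; S4 would additionally require R to be transitive. The strongest is T.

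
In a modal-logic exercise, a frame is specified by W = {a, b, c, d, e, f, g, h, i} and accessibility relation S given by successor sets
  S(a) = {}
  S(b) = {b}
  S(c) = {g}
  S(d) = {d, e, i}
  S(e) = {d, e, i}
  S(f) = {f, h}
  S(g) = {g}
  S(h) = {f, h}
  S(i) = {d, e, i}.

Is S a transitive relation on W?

Transitive: yes — every two-step S-path is closed by a direct edge.

Yes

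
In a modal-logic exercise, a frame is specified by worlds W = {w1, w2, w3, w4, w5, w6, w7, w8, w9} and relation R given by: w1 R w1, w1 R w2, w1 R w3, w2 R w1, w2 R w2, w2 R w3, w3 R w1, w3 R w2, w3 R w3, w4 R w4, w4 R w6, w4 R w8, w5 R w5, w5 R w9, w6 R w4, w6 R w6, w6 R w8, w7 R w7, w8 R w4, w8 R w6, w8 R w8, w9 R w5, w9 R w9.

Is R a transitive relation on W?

Yes

Transitive: yes — every two-step R-path is closed by a direct edge.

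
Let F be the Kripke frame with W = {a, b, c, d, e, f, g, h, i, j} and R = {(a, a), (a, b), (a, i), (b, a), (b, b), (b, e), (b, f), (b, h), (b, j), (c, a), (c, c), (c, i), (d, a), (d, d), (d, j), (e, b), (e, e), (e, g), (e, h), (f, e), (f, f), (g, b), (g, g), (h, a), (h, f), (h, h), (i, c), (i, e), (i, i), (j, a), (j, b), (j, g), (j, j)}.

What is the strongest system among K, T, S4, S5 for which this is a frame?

T

Reflexive (axiom T): yes — every world is R-related to itself.
Transitive (axiom 4): no — a R b and b R e, but not a R e.
Euclidean (axiom 5): no — a R b and a R i, but not b R i.
So F validates K, T; S4 would additionally require R to be transitive. The strongest is T.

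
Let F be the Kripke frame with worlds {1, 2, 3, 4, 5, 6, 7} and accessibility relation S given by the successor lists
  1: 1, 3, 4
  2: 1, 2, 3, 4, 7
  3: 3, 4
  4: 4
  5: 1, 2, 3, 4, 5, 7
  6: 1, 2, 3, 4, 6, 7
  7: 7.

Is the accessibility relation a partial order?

Yes

Reflexive: yes — every world is S-related to itself.
Transitive: yes — every two-step S-path is closed by a direct edge.
Antisymmetric: yes — no distinct pair is related both ways.
So S is a partial order.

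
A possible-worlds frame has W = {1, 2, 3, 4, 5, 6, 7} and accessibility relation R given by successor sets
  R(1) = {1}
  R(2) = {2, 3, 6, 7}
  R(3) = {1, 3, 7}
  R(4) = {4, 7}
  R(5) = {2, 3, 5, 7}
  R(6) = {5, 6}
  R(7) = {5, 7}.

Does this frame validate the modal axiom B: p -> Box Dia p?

No

The schema B characterises exactly the symmetric frames.
Symmetric: no — 2 R 3 but not 3 R 2.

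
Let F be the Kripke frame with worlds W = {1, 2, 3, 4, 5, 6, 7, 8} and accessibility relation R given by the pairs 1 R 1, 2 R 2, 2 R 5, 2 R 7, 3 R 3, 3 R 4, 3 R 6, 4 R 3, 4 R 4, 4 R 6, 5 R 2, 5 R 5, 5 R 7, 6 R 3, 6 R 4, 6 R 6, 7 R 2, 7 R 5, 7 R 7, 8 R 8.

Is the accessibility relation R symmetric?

Symmetric: yes — every pair in R has its reverse in R.

Yes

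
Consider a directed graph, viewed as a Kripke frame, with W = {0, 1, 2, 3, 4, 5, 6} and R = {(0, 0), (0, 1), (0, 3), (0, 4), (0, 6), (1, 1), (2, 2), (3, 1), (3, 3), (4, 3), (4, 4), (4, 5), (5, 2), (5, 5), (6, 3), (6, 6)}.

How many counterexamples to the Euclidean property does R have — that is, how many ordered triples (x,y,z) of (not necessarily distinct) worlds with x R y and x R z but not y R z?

20

Enumerating: (0,1,0), (0,1,3), (0,1,4), (0,1,6), (0,3,0), (0,3,4), (0,3,6), (0,4,0), (0,4,1), (0,4,6), (0,6,0), (0,6,1), … and 8 more.
Total: 20.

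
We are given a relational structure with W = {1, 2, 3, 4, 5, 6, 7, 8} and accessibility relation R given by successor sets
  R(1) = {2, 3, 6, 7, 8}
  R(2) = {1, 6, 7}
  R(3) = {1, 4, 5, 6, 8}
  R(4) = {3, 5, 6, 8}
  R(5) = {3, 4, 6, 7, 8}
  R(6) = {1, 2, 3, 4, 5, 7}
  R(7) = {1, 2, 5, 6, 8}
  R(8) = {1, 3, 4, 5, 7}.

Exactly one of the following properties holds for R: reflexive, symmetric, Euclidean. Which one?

symmetric

Reflexive: no — 1 is not related to itself.
Symmetric: yes — every pair in R has its reverse in R.
Euclidean: no — 1 R 2 and 1 R 3, but not 2 R 3.
Only symmetric holds.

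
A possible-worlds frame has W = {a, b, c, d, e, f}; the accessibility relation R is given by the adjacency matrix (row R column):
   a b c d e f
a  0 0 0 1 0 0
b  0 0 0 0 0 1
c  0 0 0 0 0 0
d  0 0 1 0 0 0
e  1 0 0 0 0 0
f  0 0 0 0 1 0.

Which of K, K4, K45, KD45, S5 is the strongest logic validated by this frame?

Transitive (axiom 4): no — a R d and d R c, but not a R c.
Euclidean (axiom 5): no — a R d and a R d, but not d R d.
Serial (axiom D): no — c has no R-successor.
Reflexive (axiom T): no — a is not related to itself.
So F validates K; K4 would additionally require R to be transitive. The strongest is K.

K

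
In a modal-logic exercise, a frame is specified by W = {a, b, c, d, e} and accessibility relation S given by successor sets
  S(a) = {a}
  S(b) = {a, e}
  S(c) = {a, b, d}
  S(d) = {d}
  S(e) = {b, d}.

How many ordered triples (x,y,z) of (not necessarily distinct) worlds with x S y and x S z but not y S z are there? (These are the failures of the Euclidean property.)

Enumerating: (b,a,e), (b,e,a), (b,e,e), (c,a,b), (c,a,d), (c,b,b), (c,b,d), (c,d,a), (c,d,b), (e,b,b), (e,b,d), (e,d,b).

12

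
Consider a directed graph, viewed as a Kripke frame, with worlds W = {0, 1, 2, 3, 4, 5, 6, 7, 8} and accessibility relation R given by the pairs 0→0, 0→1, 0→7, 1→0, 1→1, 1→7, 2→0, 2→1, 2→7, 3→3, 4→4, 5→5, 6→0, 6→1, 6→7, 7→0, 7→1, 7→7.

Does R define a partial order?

Reflexive: no — 2 is not related to itself.
Transitive: yes — every two-step R-path is closed by a direct edge.
Antisymmetric: no — 0 R 1 and 1 R 0 with 0 ≠ 1.
So R is not a partial order.

No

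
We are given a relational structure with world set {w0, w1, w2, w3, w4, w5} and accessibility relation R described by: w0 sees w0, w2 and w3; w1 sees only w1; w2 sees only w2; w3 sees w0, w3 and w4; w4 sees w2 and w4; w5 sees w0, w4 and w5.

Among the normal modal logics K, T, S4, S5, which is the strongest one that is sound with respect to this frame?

T

Reflexive (axiom T): yes — every world is R-related to itself.
Transitive (axiom 4): no — w0 R w3 and w3 R w4, but not w0 R w4.
Euclidean (axiom 5): no — w0 R w2 and w0 R w3, but not w2 R w3.
So F validates K, T; S4 would additionally require R to be transitive. The strongest is T.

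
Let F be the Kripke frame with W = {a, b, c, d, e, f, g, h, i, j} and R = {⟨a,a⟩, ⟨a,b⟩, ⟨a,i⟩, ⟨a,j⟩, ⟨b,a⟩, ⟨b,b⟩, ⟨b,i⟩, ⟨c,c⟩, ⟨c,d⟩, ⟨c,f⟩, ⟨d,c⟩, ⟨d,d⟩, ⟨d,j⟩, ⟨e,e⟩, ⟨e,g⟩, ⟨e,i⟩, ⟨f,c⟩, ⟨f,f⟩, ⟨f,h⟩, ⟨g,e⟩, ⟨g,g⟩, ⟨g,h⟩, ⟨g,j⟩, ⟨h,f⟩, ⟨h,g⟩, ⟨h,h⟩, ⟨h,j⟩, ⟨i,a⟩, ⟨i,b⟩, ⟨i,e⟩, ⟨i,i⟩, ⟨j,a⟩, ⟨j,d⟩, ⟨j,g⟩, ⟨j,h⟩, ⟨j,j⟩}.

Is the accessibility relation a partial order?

No

Reflexive: yes — every world is R-related to itself.
Transitive: no — a R i and i R e, but not a R e.
Antisymmetric: no — a R b and b R a with a ≠ b.
So R is not a partial order.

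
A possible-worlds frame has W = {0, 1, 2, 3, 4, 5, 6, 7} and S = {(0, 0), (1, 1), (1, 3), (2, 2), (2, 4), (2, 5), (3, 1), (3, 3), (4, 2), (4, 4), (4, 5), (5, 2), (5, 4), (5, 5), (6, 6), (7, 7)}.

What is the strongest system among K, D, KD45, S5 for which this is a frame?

Serial (axiom D): yes — every world has a successor (e.g. 0 S 0).
Euclidean (axiom 5): yes — any two successors of a common world are S-related.
Transitive (axiom 4): yes — every two-step S-path is closed by a direct edge.
Reflexive (axiom T): yes — every world is S-related to itself.
So F validates K, D, KD45, S5. The strongest is S5.

S5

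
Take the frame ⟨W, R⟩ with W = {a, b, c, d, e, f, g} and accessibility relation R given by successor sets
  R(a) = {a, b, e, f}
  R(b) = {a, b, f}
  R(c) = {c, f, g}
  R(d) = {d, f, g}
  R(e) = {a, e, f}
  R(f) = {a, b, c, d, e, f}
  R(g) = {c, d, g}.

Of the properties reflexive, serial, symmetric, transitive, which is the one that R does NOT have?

Reflexive: yes — every world is R-related to itself.
Serial: yes — every world has a successor (e.g. a R a).
Symmetric: yes — every pair in R has its reverse in R.
Transitive: no — a R f and f R c, but not a R c.
Only transitive fails.

transitive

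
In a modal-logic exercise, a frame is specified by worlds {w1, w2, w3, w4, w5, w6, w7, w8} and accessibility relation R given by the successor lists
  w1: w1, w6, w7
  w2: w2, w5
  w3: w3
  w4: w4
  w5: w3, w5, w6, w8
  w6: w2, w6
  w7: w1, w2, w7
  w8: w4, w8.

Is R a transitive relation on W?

No

Transitive: no — w1 R w6 and w6 R w2, but not w1 R w2.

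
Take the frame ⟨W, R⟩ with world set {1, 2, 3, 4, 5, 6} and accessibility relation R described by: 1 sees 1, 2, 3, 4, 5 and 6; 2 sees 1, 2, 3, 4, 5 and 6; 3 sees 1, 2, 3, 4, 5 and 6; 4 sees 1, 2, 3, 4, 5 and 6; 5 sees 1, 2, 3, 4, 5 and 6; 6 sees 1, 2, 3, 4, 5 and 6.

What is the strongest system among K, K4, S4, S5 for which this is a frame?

Transitive (axiom 4): yes — every two-step R-path is closed by a direct edge.
Reflexive (axiom T): yes — every world is R-related to itself.
Euclidean (axiom 5): yes — any two successors of a common world are R-related.
So F validates K, K4, S4, S5. The strongest is S5.

S5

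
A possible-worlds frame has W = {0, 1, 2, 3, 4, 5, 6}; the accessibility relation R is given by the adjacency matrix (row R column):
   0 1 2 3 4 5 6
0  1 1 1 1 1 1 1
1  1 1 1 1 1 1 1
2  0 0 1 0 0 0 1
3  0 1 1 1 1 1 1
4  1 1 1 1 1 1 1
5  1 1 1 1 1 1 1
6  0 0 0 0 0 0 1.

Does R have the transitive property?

Transitive: no — 3 R 1 and 1 R 0, but not 3 R 0.

No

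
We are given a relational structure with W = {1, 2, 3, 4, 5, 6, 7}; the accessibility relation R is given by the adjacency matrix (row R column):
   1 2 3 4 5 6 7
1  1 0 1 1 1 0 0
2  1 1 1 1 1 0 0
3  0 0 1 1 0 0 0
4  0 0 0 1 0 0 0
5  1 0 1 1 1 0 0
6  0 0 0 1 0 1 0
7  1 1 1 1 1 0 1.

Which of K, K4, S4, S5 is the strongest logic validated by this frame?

Transitive (axiom 4): yes — every two-step R-path is closed by a direct edge.
Reflexive (axiom T): yes — every world is R-related to itself.
Euclidean (axiom 5): no — 1 R 3 and 1 R 5, but not 3 R 5.
So F validates K, K4, S4; S5 would additionally require R to be Euclidean. The strongest is S4.

S4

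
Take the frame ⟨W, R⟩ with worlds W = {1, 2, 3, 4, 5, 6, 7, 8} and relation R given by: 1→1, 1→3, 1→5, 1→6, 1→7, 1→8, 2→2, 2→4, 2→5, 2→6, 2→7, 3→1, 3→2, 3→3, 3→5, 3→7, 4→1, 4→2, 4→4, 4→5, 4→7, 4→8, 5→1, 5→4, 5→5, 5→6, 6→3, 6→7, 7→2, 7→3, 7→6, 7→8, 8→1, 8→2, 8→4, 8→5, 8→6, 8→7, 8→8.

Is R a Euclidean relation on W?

No

Euclidean: no — 1 R 3 and 1 R 6, but not 3 R 6.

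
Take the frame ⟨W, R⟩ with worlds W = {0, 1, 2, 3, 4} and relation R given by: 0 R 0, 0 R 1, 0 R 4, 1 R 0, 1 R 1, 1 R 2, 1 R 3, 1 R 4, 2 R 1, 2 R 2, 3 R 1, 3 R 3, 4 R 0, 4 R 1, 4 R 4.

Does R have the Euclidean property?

No

Euclidean: no — 1 R 0 and 1 R 2, but not 0 R 2.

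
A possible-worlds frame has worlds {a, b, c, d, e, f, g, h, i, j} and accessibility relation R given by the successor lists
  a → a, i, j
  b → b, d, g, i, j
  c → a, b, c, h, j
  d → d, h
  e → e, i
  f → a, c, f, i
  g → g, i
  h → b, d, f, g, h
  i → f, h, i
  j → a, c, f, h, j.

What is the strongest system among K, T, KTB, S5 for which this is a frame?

T

Reflexive (axiom T): yes — every world is R-related to itself.
Symmetric (axiom B): no — a R i but not i R a.
Euclidean (axiom 5): no — a R i and a R j, but not i R j.
So F validates K, T; KTB would additionally require R to be symmetric. The strongest is T.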